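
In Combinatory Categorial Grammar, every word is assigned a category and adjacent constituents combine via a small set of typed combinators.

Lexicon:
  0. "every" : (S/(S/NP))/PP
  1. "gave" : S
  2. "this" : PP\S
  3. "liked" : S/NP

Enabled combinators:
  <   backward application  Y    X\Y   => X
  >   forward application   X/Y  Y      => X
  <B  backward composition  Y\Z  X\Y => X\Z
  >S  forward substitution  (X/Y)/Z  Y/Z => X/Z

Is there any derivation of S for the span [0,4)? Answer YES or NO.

YES

[0,4] S   >
  [0,3] S/(S/NP)   >
    [0,1] "every" : (S/(S/NP))/PP
    [1,3] PP   <
      [1,2] "gave" : S
      [2,3] "this" : PP\S
  [3,4] "liked" : S/NP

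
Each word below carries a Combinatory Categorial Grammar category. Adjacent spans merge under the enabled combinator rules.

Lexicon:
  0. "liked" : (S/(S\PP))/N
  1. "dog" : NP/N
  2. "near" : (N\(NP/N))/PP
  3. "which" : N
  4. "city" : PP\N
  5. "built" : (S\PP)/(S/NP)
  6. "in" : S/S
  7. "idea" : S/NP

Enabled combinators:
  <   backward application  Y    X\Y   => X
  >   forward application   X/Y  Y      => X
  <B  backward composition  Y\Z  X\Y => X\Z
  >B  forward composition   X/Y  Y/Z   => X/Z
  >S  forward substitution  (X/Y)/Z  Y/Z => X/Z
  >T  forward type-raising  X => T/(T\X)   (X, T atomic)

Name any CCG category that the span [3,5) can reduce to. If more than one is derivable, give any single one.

PP

[0,8] S   >
  [0,5] S/(S\PP)   >
    [0,1] "liked" : (S/(S\PP))/N
    [1,5] N   <
      [1,2] "dog" : NP/N
      [2,5] N\(NP/N)   >
        [2,3] "near" : (N\(NP/N))/PP
        [3,5] PP   <
          [3,4] "which" : N
          [4,5] "city" : PP\N
  [5,8] S\PP   >
    [5,6] "built" : (S\PP)/(S/NP)
    [6,8] S/NP   >B
      [6,7] "in" : S/S
      [7,8] "idea" : S/NP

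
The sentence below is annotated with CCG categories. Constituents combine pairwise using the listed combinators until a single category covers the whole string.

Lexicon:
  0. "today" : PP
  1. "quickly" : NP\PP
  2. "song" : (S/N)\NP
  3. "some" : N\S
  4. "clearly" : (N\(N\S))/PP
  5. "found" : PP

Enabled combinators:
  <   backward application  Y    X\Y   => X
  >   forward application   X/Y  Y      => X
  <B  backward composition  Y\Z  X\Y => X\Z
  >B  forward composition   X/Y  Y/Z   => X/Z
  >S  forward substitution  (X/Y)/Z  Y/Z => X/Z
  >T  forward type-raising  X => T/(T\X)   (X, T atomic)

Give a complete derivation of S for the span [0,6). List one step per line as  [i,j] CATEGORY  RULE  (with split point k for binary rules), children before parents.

[0,1] PP  lex  "today"
[0,1] NP/(NP\PP)  >T
[1,2] NP\PP  lex  "quickly"
[0,2] NP  >  k=1
[2,3] (S/N)\NP  lex  "song"
[0,3] S/N  <  k=2
[3,4] N\S  lex  "some"
[4,5] (N\(N\S))/PP  lex  "clearly"
[5,6] PP  lex  "found"
[4,6] N\(N\S)  >  k=5
[3,6] N  <  k=4
[0,6] S  >  k=3

[0,6] S   >
  [0,3] S/N   <
    [0,2] NP   >
      [0,1] NP/(NP\PP)   >T
        [0,1] "today" : PP
      [1,2] "quickly" : NP\PP
    [2,3] "song" : (S/N)\NP
  [3,6] N   <
    [3,4] "some" : N\S
    [4,6] N\(N\S)   >
      [4,5] "clearly" : (N\(N\S))/PP
      [5,6] "found" : PP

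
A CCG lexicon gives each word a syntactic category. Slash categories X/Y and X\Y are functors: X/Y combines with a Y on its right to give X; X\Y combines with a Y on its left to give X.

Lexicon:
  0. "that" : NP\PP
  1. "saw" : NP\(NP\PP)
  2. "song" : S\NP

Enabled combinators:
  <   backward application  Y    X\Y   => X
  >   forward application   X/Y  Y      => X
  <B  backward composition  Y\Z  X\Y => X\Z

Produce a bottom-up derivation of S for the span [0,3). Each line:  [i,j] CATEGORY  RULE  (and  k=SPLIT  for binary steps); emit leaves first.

[0,1] NP\PP  lex  "that"
[1,2] NP\(NP\PP)  lex  "saw"
[0,2] NP  <  k=1
[2,3] S\NP  lex  "song"
[0,3] S  <  k=2

[0,3] S   <
  [0,2] NP   <
    [0,1] "that" : NP\PP
    [1,2] "saw" : NP\(NP\PP)
  [2,3] "song" : S\NP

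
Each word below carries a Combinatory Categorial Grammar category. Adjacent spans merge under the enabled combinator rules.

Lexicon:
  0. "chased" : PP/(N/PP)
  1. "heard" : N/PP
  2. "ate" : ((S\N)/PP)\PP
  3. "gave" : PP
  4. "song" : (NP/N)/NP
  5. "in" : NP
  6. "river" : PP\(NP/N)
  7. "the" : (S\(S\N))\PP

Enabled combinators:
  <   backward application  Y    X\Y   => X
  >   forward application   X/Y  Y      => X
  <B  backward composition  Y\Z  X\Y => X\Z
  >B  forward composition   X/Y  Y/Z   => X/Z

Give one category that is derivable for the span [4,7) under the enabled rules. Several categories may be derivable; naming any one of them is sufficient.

PP

[0,8] S   <
  [0,4] S\N   >
    [0,3] (S\N)/PP   <
      [0,2] PP   >
        [0,1] "chased" : PP/(N/PP)
        [1,2] "heard" : N/PP
      [2,3] "ate" : ((S\N)/PP)\PP
    [3,4] "gave" : PP
  [4,8] S\(S\N)   <
    [4,7] PP   <
      [4,6] NP/N   >
        [4,5] "song" : (NP/N)/NP
        [5,6] "in" : NP
      [6,7] "river" : PP\(NP/N)
    [7,8] "the" : (S\(S\N))\PP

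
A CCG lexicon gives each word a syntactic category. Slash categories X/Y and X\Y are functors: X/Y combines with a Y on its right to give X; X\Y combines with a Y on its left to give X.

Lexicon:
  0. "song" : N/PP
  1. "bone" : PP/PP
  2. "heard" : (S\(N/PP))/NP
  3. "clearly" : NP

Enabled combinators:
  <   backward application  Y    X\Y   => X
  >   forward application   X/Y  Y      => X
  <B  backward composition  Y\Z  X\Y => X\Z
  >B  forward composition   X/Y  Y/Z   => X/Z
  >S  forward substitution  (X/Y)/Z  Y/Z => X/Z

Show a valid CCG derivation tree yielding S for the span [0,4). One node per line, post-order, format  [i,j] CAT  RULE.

[0,1] N/PP  lex  "song"
[1,2] PP/PP  lex  "bone"
[0,2] N/PP  >B  k=1
[2,3] (S\(N/PP))/NP  lex  "heard"
[3,4] NP  lex  "clearly"
[2,4] S\(N/PP)  >  k=3
[0,4] S  <  k=2

[0,4] S   <
  [0,2] N/PP   >B
    [0,1] "song" : N/PP
    [1,2] "bone" : PP/PP
  [2,4] S\(N/PP)   >
    [2,3] "heard" : (S\(N/PP))/NP
    [3,4] "clearly" : NP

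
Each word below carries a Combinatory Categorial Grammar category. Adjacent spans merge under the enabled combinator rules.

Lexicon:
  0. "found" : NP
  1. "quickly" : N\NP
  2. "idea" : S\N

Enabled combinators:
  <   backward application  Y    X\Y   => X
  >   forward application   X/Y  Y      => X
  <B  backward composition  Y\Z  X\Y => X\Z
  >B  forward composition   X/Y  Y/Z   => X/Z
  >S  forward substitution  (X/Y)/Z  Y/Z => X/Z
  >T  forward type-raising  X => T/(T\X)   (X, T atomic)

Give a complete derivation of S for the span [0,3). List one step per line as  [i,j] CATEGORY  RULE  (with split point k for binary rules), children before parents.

[0,3] S   <
  [0,2] N   >
    [0,1] N/(N\NP)   >T
      [0,1] "found" : NP
    [1,2] "quickly" : N\NP
  [2,3] "idea" : S\N

[0,1] NP  lex  "found"
[0,1] N/(N\NP)  >T
[1,2] N\NP  lex  "quickly"
[0,2] N  >  k=1
[2,3] S\N  lex  "idea"
[0,3] S  <  k=2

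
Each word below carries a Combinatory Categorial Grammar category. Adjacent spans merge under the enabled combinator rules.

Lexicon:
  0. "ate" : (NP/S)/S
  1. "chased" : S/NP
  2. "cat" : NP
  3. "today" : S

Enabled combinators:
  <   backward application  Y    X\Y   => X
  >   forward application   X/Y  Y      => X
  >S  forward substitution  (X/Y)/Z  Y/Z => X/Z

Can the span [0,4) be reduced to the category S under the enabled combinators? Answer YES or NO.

(NP/S)/S S/NP NP S
CKY chart[0,4] = {NP}; S ∉ chart

NO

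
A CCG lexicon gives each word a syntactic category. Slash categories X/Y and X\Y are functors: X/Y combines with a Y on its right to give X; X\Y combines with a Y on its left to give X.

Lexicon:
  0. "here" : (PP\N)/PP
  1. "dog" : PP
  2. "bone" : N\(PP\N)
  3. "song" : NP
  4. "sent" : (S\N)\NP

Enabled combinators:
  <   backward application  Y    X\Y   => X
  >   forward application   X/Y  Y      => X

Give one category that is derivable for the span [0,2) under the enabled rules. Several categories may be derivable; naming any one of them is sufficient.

[0,5] S   <
  [0,3] N   <
    [0,2] PP\N   >
      [0,1] "here" : (PP\N)/PP
      [1,2] "dog" : PP
    [2,3] "bone" : N\(PP\N)
  [3,5] S\N   <
    [3,4] "song" : NP
    [4,5] "sent" : (S\N)\NP

PP\N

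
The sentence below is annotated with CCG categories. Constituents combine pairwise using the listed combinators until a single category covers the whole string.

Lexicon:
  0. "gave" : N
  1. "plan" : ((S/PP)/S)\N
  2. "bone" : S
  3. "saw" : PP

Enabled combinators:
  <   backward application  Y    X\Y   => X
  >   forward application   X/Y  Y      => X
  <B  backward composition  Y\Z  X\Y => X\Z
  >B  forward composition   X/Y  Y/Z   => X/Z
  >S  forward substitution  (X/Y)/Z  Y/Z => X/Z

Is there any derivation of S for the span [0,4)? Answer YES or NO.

YES

[0,4] S   >
  [0,3] S/PP   >
    [0,2] (S/PP)/S   <
      [0,1] "gave" : N
      [1,2] "plan" : ((S/PP)/S)\N
    [2,3] "bone" : S
  [3,4] "saw" : PP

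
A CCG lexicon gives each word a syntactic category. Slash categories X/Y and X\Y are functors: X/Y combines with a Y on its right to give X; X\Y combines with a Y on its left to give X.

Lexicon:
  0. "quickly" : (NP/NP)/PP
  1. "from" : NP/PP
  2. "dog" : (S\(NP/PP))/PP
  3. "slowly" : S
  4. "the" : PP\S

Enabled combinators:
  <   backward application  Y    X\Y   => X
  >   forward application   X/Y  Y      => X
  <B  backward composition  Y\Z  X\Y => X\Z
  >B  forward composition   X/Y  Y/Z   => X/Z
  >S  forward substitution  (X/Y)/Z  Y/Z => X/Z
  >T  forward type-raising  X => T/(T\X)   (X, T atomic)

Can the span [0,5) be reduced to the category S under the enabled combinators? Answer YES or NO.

[0,5] S   <
  [0,2] NP/PP   >S
    [0,1] "quickly" : (NP/NP)/PP
    [1,2] "from" : NP/PP
  [2,5] S\(NP/PP)   >
    [2,3] "dog" : (S\(NP/PP))/PP
    [3,5] PP   <
      [3,4] "slowly" : S
      [4,5] "the" : PP\S

YES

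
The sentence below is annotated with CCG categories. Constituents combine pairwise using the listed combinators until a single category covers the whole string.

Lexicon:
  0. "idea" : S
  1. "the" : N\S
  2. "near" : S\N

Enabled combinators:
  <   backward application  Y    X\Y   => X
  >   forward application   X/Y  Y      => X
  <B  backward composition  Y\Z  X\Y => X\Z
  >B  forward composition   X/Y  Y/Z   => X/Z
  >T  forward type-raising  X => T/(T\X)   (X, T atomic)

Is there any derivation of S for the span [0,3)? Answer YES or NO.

YES

[0,3] S   <
  [0,2] N   >
    [0,1] N/(N\S)   >T
      [0,1] "idea" : S
    [1,2] "the" : N\S
  [2,3] "near" : S\N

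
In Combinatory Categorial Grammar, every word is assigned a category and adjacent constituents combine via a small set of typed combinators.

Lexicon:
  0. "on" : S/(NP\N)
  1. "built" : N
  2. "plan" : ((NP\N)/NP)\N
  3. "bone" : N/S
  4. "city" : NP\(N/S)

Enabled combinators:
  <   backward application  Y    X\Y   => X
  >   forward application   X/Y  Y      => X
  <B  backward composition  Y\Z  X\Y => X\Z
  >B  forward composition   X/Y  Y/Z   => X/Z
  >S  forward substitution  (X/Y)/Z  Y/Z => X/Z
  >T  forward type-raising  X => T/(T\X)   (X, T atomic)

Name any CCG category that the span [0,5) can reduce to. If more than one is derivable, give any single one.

S

[0,5] S   >
  [0,3] S/NP   >B
    [0,1] "on" : S/(NP\N)
    [1,3] (NP\N)/NP   <
      [1,2] "built" : N
      [2,3] "plan" : ((NP\N)/NP)\N
  [3,5] NP   <
    [3,4] "bone" : N/S
    [4,5] "city" : NP\(N/S)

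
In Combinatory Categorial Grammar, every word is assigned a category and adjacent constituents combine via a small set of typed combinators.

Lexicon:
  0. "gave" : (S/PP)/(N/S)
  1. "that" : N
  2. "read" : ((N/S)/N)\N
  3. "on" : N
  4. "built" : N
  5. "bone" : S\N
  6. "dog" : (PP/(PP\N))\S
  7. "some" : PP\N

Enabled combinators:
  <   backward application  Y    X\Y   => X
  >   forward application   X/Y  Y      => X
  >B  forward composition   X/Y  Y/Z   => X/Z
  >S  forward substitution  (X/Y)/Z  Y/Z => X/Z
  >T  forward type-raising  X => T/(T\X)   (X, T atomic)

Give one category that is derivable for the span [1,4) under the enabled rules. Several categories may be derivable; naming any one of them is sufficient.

N/S

[0,8] S   >
  [0,4] S/PP   >
    [0,1] "gave" : (S/PP)/(N/S)
    [1,4] N/S   >
      [1,3] (N/S)/N   <
        [1,2] "that" : N
        [2,3] "read" : ((N/S)/N)\N
      [3,4] "on" : N
  [4,8] PP   >
    [4,7] PP/(PP\N)   <
      [4,6] S   >
        [4,5] S/(S\N)   >T
          [4,5] "built" : N
        [5,6] "bone" : S\N
      [6,7] "dog" : (PP/(PP\N))\S
    [7,8] "some" : PP\N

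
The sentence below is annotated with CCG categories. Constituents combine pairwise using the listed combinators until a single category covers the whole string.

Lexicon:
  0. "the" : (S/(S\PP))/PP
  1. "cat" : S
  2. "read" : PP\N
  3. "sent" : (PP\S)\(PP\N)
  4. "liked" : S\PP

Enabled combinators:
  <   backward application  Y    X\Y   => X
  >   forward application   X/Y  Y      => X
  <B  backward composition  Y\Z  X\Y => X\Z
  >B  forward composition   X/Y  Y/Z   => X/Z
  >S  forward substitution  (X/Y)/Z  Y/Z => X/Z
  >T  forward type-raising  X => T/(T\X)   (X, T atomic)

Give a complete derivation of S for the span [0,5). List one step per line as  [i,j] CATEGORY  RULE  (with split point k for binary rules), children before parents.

[0,1] (S/(S\PP))/PP  lex  "the"
[1,2] S  lex  "cat"
[2,3] PP\N  lex  "read"
[3,4] (PP\S)\(PP\N)  lex  "sent"
[2,4] PP\S  <  k=3
[1,4] PP  <  k=2
[0,4] S/(S\PP)  >  k=1
[4,5] S\PP  lex  "liked"
[0,5] S  >  k=4

[0,5] S   >
  [0,4] S/(S\PP)   >
    [0,1] "the" : (S/(S\PP))/PP
    [1,4] PP   <
      [1,2] "cat" : S
      [2,4] PP\S   <
        [2,3] "read" : PP\N
        [3,4] "sent" : (PP\S)\(PP\N)
  [4,5] "liked" : S\PP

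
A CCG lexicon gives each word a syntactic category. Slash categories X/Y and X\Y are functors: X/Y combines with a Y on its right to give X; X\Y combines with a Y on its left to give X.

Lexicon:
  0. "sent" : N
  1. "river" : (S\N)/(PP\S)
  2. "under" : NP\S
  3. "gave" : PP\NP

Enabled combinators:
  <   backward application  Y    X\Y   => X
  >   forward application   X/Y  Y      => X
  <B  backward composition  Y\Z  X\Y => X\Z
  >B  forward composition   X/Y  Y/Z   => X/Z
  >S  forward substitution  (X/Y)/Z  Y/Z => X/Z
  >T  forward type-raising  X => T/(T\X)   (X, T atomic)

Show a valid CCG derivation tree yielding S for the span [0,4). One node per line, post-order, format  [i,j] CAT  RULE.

[0,1] N  lex  "sent"
[1,2] (S\N)/(PP\S)  lex  "river"
[2,3] NP\S  lex  "under"
[3,4] PP\NP  lex  "gave"
[2,4] PP\S  <B  k=3
[1,4] S\N  >  k=2
[0,4] S  <  k=1

[0,4] S   <
  [0,1] "sent" : N
  [1,4] S\N   >
    [1,2] "river" : (S\N)/(PP\S)
    [2,4] PP\S   <B
      [2,3] "under" : NP\S
      [3,4] "gave" : PP\NP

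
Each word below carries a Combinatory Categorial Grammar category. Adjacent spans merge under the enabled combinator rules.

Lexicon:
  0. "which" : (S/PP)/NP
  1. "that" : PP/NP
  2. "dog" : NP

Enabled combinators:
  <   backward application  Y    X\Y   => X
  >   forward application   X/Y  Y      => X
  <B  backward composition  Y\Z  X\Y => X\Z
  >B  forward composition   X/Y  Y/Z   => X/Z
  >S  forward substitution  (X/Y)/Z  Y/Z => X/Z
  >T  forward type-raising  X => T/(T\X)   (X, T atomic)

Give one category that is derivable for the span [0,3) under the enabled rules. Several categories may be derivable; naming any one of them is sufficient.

[0,3] S   >
  [0,2] S/NP   >S
    [0,1] "which" : (S/PP)/NP
    [1,2] "that" : PP/NP
  [2,3] "dog" : NP

S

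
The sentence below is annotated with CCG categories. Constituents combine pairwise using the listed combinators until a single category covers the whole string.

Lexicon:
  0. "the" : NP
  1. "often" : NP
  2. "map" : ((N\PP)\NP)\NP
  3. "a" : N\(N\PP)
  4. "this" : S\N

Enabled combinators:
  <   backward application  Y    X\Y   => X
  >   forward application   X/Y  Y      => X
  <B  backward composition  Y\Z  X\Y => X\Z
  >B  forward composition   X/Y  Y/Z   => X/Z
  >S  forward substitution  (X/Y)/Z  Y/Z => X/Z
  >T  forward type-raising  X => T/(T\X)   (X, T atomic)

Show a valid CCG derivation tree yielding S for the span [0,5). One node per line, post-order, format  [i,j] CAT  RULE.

[0,1] NP  lex  "the"
[1,2] NP  lex  "often"
[2,3] ((N\PP)\NP)\NP  lex  "map"
[1,3] (N\PP)\NP  <  k=2
[0,3] N\PP  <  k=1
[3,4] N\(N\PP)  lex  "a"
[0,4] N  <  k=3
[4,5] S\N  lex  "this"
[0,5] S  <  k=4

[0,5] S   <
  [0,4] N   <
    [0,3] N\PP   <
      [0,1] "the" : NP
      [1,3] (N\PP)\NP   <
        [1,2] "often" : NP
        [2,3] "map" : ((N\PP)\NP)\NP
    [3,4] "a" : N\(N\PP)
  [4,5] "this" : S\N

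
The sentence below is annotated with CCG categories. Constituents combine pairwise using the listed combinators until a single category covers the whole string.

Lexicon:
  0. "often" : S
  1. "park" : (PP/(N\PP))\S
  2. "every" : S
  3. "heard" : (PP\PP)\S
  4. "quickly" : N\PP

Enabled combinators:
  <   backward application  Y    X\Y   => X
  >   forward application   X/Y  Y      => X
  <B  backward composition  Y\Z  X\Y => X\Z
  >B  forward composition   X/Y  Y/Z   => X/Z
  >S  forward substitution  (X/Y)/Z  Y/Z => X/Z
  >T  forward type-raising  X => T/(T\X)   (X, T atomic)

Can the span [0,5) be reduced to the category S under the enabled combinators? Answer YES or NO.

NO

S (PP/(N\PP))\S S (PP\PP)\S N\PP
CKY chart[0,5] = {N/(N\PP), NP/(NP\PP), PP, PP/(PP\PP), S/(S\PP)}; S ∉ chart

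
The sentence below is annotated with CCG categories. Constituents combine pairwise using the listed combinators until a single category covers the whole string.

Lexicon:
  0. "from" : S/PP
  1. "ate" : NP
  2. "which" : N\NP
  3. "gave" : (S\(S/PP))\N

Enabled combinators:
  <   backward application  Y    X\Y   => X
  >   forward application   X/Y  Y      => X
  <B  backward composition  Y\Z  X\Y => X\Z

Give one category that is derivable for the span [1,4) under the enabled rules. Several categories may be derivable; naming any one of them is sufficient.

[0,4] S   <
  [0,1] "from" : S/PP
  [1,4] S\(S/PP)   <
    [1,3] N   <
      [1,2] "ate" : NP
      [2,3] "which" : N\NP
    [3,4] "gave" : (S\(S/PP))\N

S\(S/PP)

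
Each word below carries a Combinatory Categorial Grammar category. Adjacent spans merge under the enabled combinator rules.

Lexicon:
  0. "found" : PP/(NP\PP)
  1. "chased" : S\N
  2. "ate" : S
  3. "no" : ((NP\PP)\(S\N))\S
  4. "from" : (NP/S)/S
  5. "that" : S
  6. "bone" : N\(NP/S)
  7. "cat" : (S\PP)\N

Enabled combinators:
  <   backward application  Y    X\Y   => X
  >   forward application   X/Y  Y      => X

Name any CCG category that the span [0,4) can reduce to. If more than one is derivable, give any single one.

[0,8] S   <
  [0,4] PP   >
    [0,1] "found" : PP/(NP\PP)
    [1,4] NP\PP   <
      [1,2] "chased" : S\N
      [2,4] (NP\PP)\(S\N)   <
        [2,3] "ate" : S
        [3,4] "no" : ((NP\PP)\(S\N))\S
  [4,8] S\PP   <
    [4,7] N   <
      [4,6] NP/S   >
        [4,5] "from" : (NP/S)/S
        [5,6] "that" : S
      [6,7] "bone" : N\(NP/S)
    [7,8] "cat" : (S\PP)\N

PP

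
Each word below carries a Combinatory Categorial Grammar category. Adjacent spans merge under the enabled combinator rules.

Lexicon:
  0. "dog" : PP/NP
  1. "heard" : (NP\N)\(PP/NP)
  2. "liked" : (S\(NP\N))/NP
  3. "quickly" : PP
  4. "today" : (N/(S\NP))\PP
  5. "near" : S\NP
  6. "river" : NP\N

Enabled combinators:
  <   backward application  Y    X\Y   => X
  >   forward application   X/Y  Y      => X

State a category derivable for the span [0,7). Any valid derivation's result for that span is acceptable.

[0,7] S   <
  [0,2] NP\N   <
    [0,1] "dog" : PP/NP
    [1,2] "heard" : (NP\N)\(PP/NP)
  [2,7] S\(NP\N)   >
    [2,3] "liked" : (S\(NP\N))/NP
    [3,7] NP   <
      [3,6] N   >
        [3,5] N/(S\NP)   <
          [3,4] "quickly" : PP
          [4,5] "today" : (N/(S\NP))\PP
        [5,6] "near" : S\NP
      [6,7] "river" : NP\N

S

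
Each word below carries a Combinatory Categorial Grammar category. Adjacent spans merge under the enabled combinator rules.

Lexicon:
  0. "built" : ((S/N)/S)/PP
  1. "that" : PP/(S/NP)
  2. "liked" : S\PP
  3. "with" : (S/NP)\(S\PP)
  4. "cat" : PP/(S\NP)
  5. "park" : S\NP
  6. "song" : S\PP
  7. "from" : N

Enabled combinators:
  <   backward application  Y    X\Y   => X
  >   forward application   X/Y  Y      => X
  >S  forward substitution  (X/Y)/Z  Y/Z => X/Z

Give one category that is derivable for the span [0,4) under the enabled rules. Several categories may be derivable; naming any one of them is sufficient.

[0,8] S   >
  [0,7] S/N   >
    [0,4] (S/N)/S   >
      [0,1] "built" : ((S/N)/S)/PP
      [1,4] PP   >
        [1,2] "that" : PP/(S/NP)
        [2,4] S/NP   <
          [2,3] "liked" : S\PP
          [3,4] "with" : (S/NP)\(S\PP)
    [4,7] S   <
      [4,6] PP   >
        [4,5] "cat" : PP/(S\NP)
        [5,6] "park" : S\NP
      [6,7] "song" : S\PP
  [7,8] "from" : N

(S/N)/S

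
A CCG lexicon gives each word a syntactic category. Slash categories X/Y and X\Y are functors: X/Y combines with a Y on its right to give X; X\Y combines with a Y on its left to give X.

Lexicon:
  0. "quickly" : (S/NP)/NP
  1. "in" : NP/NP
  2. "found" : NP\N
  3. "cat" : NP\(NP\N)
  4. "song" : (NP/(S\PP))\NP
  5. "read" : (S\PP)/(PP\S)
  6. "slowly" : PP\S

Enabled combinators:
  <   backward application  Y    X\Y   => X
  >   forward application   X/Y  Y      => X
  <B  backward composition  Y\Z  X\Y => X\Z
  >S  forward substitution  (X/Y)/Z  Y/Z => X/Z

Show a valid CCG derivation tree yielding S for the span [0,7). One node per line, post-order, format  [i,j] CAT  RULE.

[0,7] S   >
  [0,2] S/NP   >S
    [0,1] "quickly" : (S/NP)/NP
    [1,2] "in" : NP/NP
  [2,7] NP   >
    [2,5] NP/(S\PP)   <
      [2,4] NP   <
        [2,3] "found" : NP\N
        [3,4] "cat" : NP\(NP\N)
      [4,5] "song" : (NP/(S\PP))\NP
    [5,7] S\PP   >
      [5,6] "read" : (S\PP)/(PP\S)
      [6,7] "slowly" : PP\S

[0,1] (S/NP)/NP  lex  "quickly"
[1,2] NP/NP  lex  "in"
[0,2] S/NP  >S  k=1
[2,3] NP\N  lex  "found"
[3,4] NP\(NP\N)  lex  "cat"
[2,4] NP  <  k=3
[4,5] (NP/(S\PP))\NP  lex  "song"
[2,5] NP/(S\PP)  <  k=4
[5,6] (S\PP)/(PP\S)  lex  "read"
[6,7] PP\S  lex  "slowly"
[5,7] S\PP  >  k=6
[2,7] NP  >  k=5
[0,7] S  >  k=2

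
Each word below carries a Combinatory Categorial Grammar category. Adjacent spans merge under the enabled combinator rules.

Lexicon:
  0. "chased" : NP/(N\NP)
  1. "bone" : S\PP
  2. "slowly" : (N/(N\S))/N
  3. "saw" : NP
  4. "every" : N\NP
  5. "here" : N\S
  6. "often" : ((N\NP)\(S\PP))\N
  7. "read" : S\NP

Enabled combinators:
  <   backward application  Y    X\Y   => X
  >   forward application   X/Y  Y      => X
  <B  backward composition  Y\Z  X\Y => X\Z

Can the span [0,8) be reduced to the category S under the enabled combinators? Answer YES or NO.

[0,8] S   <
  [0,7] NP   >
    [0,1] "chased" : NP/(N\NP)
    [1,7] N\NP   <
      [1,2] "bone" : S\PP
      [2,7] (N\NP)\(S\PP)   <
        [2,6] N   >
          [2,5] N/(N\S)   >
            [2,3] "slowly" : (N/(N\S))/N
            [3,5] N   <
              [3,4] "saw" : NP
              [4,5] "every" : N\NP
          [5,6] "here" : N\S
        [6,7] "often" : ((N\NP)\(S\PP))\N
  [7,8] "read" : S\NP

YES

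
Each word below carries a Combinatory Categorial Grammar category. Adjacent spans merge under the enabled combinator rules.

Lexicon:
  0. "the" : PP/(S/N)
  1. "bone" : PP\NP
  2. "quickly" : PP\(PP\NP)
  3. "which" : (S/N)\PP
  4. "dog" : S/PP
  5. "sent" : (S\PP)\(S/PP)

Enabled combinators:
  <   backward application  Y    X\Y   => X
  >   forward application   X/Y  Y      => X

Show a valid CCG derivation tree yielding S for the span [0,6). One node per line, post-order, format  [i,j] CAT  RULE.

[0,6] S   <
  [0,4] PP   >
    [0,1] "the" : PP/(S/N)
    [1,4] S/N   <
      [1,3] PP   <
        [1,2] "bone" : PP\NP
        [2,3] "quickly" : PP\(PP\NP)
      [3,4] "which" : (S/N)\PP
  [4,6] S\PP   <
    [4,5] "dog" : S/PP
    [5,6] "sent" : (S\PP)\(S/PP)

[0,1] PP/(S/N)  lex  "the"
[1,2] PP\NP  lex  "bone"
[2,3] PP\(PP\NP)  lex  "quickly"
[1,3] PP  <  k=2
[3,4] (S/N)\PP  lex  "which"
[1,4] S/N  <  k=3
[0,4] PP  >  k=1
[4,5] S/PP  lex  "dog"
[5,6] (S\PP)\(S/PP)  lex  "sent"
[4,6] S\PP  <  k=5
[0,6] S  <  k=4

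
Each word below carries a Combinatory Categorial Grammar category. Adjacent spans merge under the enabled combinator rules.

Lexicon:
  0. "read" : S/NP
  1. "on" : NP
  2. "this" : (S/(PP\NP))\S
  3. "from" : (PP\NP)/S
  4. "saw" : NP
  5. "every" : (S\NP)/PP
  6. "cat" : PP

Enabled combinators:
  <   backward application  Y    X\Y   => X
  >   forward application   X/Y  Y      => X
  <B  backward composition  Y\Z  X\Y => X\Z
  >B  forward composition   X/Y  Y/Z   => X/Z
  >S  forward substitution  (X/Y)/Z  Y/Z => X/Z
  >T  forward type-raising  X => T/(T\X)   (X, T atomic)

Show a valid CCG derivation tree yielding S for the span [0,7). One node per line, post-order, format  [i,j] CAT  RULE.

[0,1] S/NP  lex  "read"
[1,2] NP  lex  "on"
[0,2] S  >  k=1
[2,3] (S/(PP\NP))\S  lex  "this"
[0,3] S/(PP\NP)  <  k=2
[3,4] (PP\NP)/S  lex  "from"
[4,5] NP  lex  "saw"
[5,6] (S\NP)/PP  lex  "every"
[6,7] PP  lex  "cat"
[5,7] S\NP  >  k=6
[4,7] S  <  k=5
[3,7] PP\NP  >  k=4
[0,7] S  >  k=3

[0,7] S   >
  [0,3] S/(PP\NP)   <
    [0,2] S   >
      [0,1] "read" : S/NP
      [1,2] "on" : NP
    [2,3] "this" : (S/(PP\NP))\S
  [3,7] PP\NP   >
    [3,4] "from" : (PP\NP)/S
    [4,7] S   <
      [4,5] "saw" : NP
      [5,7] S\NP   >
        [5,6] "every" : (S\NP)/PP
        [6,7] "cat" : PP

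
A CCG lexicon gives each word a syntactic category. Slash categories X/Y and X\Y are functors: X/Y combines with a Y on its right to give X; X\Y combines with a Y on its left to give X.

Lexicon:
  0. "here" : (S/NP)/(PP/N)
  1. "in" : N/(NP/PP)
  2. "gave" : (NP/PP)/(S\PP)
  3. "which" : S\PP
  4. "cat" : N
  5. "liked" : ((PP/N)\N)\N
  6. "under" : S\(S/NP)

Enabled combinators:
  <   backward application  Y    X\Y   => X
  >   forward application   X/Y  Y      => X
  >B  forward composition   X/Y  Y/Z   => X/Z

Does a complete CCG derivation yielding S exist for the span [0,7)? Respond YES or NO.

YES

[0,7] S   <
  [0,6] S/NP   >
    [0,1] "here" : (S/NP)/(PP/N)
    [1,6] PP/N   <
      [1,4] N   >
        [1,2] "in" : N/(NP/PP)
        [2,4] NP/PP   >
          [2,3] "gave" : (NP/PP)/(S\PP)
          [3,4] "which" : S\PP
      [4,6] (PP/N)\N   <
        [4,5] "cat" : N
        [5,6] "liked" : ((PP/N)\N)\N
  [6,7] "under" : S\(S/NP)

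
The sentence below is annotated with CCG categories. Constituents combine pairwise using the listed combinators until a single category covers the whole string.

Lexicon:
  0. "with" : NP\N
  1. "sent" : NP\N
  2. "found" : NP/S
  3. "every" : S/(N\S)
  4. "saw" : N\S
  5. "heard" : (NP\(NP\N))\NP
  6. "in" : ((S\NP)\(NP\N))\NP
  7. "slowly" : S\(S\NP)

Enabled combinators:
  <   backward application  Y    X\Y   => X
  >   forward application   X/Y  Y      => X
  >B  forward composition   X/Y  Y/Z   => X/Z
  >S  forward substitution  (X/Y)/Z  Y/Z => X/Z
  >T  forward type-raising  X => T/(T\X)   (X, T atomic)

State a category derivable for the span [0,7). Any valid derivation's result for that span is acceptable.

[0,8] S   <
  [0,7] S\NP   <
    [0,1] "with" : NP\N
    [1,7] (S\NP)\(NP\N)   <
      [1,6] NP   <
        [1,2] "sent" : NP\N
        [2,6] NP\(NP\N)   <
          [2,5] NP   >
            [2,3] "found" : NP/S
            [3,5] S   >
              [3,4] "every" : S/(N\S)
              [4,5] "saw" : N\S
          [5,6] "heard" : (NP\(NP\N))\NP
      [6,7] "in" : ((S\NP)\(NP\N))\NP
  [7,8] "slowly" : S\(S\NP)

S\NP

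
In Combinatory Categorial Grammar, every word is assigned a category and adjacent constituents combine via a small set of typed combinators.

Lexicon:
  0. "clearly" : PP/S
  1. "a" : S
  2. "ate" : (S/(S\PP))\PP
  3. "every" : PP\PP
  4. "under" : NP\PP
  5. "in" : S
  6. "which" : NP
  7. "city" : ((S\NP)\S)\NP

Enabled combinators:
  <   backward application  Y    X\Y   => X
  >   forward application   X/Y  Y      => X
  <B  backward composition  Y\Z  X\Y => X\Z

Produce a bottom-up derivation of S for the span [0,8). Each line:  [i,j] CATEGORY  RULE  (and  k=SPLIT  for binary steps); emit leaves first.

[0,1] PP/S  lex  "clearly"
[1,2] S  lex  "a"
[0,2] PP  >  k=1
[2,3] (S/(S\PP))\PP  lex  "ate"
[0,3] S/(S\PP)  <  k=2
[3,4] PP\PP  lex  "every"
[4,5] NP\PP  lex  "under"
[3,5] NP\PP  <B  k=4
[5,6] S  lex  "in"
[6,7] NP  lex  "which"
[7,8] ((S\NP)\S)\NP  lex  "city"
[6,8] (S\NP)\S  <  k=7
[5,8] S\NP  <  k=6
[3,8] S\PP  <B  k=5
[0,8] S  >  k=3

[0,8] S   >
  [0,3] S/(S\PP)   <
    [0,2] PP   >
      [0,1] "clearly" : PP/S
      [1,2] "a" : S
    [2,3] "ate" : (S/(S\PP))\PP
  [3,8] S\PP   <B
    [3,5] NP\PP   <B
      [3,4] "every" : PP\PP
      [4,5] "under" : NP\PP
    [5,8] S\NP   <
      [5,6] "in" : S
      [6,8] (S\NP)\S   <
        [6,7] "which" : NP
        [7,8] "city" : ((S\NP)\S)\NP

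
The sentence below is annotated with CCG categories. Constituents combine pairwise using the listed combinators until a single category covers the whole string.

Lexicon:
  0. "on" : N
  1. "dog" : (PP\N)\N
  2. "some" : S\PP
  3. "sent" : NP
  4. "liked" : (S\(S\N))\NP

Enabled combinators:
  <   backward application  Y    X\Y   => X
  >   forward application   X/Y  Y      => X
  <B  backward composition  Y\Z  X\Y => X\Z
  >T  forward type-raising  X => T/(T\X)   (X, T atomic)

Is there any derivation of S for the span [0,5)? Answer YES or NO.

[0,5] S   <
  [0,3] S\N   <B
    [0,2] PP\N   <
      [0,1] "on" : N
      [1,2] "dog" : (PP\N)\N
    [2,3] "some" : S\PP
  [3,5] S\(S\N)   <
    [3,4] "sent" : NP
    [4,5] "liked" : (S\(S\N))\NP

YES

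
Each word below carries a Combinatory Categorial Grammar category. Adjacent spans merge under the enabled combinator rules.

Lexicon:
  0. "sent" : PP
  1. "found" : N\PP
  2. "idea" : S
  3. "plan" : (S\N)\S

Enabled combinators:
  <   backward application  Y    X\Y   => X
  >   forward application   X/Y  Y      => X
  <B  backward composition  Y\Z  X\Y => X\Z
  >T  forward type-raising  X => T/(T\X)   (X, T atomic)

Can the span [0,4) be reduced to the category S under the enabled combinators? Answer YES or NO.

YES

[0,4] S   <
  [0,1] "sent" : PP
  [1,4] S\PP   <B
    [1,2] "found" : N\PP
    [2,4] S\N   <
      [2,3] "idea" : S
      [3,4] "plan" : (S\N)\S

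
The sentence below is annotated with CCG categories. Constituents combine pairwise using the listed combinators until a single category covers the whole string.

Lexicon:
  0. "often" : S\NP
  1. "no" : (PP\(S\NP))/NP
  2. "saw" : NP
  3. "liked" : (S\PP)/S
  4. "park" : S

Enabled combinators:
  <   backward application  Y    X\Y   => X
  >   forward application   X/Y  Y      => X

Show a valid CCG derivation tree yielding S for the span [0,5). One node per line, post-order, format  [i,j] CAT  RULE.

[0,5] S   <
  [0,3] PP   <
    [0,1] "often" : S\NP
    [1,3] PP\(S\NP)   >
      [1,2] "no" : (PP\(S\NP))/NP
      [2,3] "saw" : NP
  [3,5] S\PP   >
    [3,4] "liked" : (S\PP)/S
    [4,5] "park" : S

[0,1] S\NP  lex  "often"
[1,2] (PP\(S\NP))/NP  lex  "no"
[2,3] NP  lex  "saw"
[1,3] PP\(S\NP)  >  k=2
[0,3] PP  <  k=1
[3,4] (S\PP)/S  lex  "liked"
[4,5] S  lex  "park"
[3,5] S\PP  >  k=4
[0,5] S  <  k=3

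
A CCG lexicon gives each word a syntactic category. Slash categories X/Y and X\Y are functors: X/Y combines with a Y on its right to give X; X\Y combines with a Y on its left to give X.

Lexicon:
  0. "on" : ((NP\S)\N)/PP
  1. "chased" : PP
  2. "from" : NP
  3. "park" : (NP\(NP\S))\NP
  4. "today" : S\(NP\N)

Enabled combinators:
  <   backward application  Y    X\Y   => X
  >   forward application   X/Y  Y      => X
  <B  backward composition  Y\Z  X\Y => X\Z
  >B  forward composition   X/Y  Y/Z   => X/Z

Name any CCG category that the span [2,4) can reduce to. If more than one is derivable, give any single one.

NP\(NP\S)

[0,5] S   <
  [0,4] NP\N   <B
    [0,2] (NP\S)\N   >
      [0,1] "on" : ((NP\S)\N)/PP
      [1,2] "chased" : PP
    [2,4] NP\(NP\S)   <
      [2,3] "from" : NP
      [3,4] "park" : (NP\(NP\S))\NP
  [4,5] "today" : S\(NP\N)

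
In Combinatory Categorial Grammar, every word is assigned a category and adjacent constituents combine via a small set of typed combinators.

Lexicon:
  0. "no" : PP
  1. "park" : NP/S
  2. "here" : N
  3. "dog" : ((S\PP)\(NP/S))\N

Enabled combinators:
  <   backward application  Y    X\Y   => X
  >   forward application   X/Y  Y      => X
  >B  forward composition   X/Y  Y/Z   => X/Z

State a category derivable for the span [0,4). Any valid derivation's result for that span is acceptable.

S

[0,4] S   <
  [0,1] "no" : PP
  [1,4] S\PP   <
    [1,2] "park" : NP/S
    [2,4] (S\PP)\(NP/S)   <
      [2,3] "here" : N
      [3,4] "dog" : ((S\PP)\(NP/S))\N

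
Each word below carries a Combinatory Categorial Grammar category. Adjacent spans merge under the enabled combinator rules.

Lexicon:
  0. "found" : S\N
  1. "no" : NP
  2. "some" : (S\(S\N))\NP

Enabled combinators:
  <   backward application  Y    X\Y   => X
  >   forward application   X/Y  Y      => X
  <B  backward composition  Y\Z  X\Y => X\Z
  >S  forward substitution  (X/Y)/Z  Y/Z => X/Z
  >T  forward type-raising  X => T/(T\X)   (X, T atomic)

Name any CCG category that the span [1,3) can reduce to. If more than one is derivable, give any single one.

[0,3] S   <
  [0,1] "found" : S\N
  [1,3] S\(S\N)   <
    [1,2] "no" : NP
    [2,3] "some" : (S\(S\N))\NP

S\(S\N)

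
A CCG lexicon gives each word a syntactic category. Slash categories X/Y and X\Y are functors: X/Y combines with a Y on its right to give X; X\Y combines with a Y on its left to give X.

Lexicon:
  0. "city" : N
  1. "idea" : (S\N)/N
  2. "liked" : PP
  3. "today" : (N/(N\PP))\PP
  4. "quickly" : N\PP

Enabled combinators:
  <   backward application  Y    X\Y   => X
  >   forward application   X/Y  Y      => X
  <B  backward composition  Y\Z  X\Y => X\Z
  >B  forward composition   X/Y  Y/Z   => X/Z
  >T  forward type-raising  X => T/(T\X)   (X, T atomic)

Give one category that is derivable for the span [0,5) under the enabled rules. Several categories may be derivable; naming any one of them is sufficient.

S

[0,5] S   >
  [0,1] S/(S\N)   >T
    [0,1] "city" : N
  [1,5] S\N   >
    [1,2] "idea" : (S\N)/N
    [2,5] N   >
      [2,4] N/(N\PP)   <
        [2,3] "liked" : PP
        [3,4] "today" : (N/(N\PP))\PP
      [4,5] "quickly" : N\PP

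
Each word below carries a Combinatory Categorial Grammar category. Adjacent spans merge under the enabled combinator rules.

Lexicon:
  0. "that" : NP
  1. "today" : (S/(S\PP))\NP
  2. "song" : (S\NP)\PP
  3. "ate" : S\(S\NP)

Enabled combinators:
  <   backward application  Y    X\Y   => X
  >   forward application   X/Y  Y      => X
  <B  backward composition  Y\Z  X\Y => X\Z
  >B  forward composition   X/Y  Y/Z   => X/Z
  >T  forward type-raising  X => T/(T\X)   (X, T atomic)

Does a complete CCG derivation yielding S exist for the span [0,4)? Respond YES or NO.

YES

[0,4] S   >
  [0,2] S/(S\PP)   <
    [0,1] "that" : NP
    [1,2] "today" : (S/(S\PP))\NP
  [2,4] S\PP   <B
    [2,3] "song" : (S\NP)\PP
    [3,4] "ate" : S\(S\NP)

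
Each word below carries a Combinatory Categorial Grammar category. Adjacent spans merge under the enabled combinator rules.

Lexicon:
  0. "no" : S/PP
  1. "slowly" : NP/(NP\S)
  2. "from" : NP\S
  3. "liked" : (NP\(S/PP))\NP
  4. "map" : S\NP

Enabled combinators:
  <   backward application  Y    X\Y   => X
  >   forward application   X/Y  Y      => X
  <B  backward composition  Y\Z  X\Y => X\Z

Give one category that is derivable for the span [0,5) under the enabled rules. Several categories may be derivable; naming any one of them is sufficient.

[0,5] S   <
  [0,4] NP   <
    [0,1] "no" : S/PP
    [1,4] NP\(S/PP)   <
      [1,3] NP   >
        [1,2] "slowly" : NP/(NP\S)
        [2,3] "from" : NP\S
      [3,4] "liked" : (NP\(S/PP))\NP
  [4,5] "map" : S\NP

S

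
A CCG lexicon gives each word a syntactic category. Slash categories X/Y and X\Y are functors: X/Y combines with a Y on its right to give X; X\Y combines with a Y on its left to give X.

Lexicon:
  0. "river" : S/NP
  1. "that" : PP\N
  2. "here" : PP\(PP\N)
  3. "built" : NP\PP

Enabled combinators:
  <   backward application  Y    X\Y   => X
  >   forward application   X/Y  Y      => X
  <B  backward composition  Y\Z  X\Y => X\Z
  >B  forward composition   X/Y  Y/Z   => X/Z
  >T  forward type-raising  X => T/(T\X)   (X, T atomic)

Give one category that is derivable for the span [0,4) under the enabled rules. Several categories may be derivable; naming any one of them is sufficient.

[0,4] S   >
  [0,1] "river" : S/NP
  [1,4] NP   <
    [1,3] PP   <
      [1,2] "that" : PP\N
      [2,3] "here" : PP\(PP\N)
    [3,4] "built" : NP\PP

S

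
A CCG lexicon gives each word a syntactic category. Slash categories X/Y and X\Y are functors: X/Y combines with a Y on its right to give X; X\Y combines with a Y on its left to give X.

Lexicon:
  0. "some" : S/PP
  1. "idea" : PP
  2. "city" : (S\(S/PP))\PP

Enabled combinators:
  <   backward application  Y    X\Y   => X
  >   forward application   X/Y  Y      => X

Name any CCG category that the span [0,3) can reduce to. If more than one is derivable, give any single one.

[0,3] S   <
  [0,1] "some" : S/PP
  [1,3] S\(S/PP)   <
    [1,2] "idea" : PP
    [2,3] "city" : (S\(S/PP))\PP

S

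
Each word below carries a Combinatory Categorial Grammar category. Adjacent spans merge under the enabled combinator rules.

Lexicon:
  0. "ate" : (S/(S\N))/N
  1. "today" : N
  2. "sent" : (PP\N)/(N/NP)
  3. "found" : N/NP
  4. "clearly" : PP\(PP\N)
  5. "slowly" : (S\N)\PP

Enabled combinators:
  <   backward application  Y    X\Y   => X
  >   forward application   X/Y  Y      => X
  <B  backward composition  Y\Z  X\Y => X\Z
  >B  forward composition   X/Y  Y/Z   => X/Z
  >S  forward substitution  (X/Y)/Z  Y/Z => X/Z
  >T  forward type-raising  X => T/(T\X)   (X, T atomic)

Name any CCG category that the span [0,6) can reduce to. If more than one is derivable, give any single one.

S

[0,6] S   >
  [0,2] S/(S\N)   >
    [0,1] "ate" : (S/(S\N))/N
    [1,2] "today" : N
  [2,6] S\N   <
    [2,5] PP   <
      [2,4] PP\N   >
        [2,3] "sent" : (PP\N)/(N/NP)
        [3,4] "found" : N/NP
      [4,5] "clearly" : PP\(PP\N)
    [5,6] "slowly" : (S\N)\PP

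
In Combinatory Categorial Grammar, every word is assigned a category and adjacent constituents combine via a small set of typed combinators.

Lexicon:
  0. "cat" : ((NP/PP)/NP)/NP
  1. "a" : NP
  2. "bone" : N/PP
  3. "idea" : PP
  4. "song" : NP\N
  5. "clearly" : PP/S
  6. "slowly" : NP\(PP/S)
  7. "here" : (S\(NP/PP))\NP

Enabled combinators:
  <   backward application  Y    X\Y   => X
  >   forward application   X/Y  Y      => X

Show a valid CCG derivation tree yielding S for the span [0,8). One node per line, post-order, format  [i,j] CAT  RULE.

[0,8] S   <
  [0,5] NP/PP   >
    [0,2] (NP/PP)/NP   >
      [0,1] "cat" : ((NP/PP)/NP)/NP
      [1,2] "a" : NP
    [2,5] NP   <
      [2,4] N   >
        [2,3] "bone" : N/PP
        [3,4] "idea" : PP
      [4,5] "song" : NP\N
  [5,8] S\(NP/PP)   <
    [5,7] NP   <
      [5,6] "clearly" : PP/S
      [6,7] "slowly" : NP\(PP/S)
    [7,8] "here" : (S\(NP/PP))\NP

[0,1] ((NP/PP)/NP)/NP  lex  "cat"
[1,2] NP  lex  "a"
[0,2] (NP/PP)/NP  >  k=1
[2,3] N/PP  lex  "bone"
[3,4] PP  lex  "idea"
[2,4] N  >  k=3
[4,5] NP\N  lex  "song"
[2,5] NP  <  k=4
[0,5] NP/PP  >  k=2
[5,6] PP/S  lex  "clearly"
[6,7] NP\(PP/S)  lex  "slowly"
[5,7] NP  <  k=6
[7,8] (S\(NP/PP))\NP  lex  "here"
[5,8] S\(NP/PP)  <  k=7
[0,8] S  <  k=5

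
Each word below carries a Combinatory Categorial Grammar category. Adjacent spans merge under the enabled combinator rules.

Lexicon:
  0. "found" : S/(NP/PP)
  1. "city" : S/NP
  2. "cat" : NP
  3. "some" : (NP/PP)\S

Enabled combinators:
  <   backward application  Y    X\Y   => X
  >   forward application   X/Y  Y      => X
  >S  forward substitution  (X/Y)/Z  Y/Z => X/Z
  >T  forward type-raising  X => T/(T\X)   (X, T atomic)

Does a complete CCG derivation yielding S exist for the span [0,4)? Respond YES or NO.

[0,4] S   >
  [0,1] "found" : S/(NP/PP)
  [1,4] NP/PP   <
    [1,3] S   >
      [1,2] "city" : S/NP
      [2,3] "cat" : NP
    [3,4] "some" : (NP/PP)\S

YES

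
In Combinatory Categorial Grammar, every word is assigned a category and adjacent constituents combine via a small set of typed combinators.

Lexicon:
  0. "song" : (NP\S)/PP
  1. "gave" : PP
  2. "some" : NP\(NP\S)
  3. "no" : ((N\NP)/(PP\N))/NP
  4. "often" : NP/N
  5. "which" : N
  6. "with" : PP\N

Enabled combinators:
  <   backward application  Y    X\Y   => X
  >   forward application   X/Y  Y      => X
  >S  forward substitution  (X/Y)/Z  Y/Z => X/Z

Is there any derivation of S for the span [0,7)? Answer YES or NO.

(NP\S)/PP PP NP\(NP\S) ((N\NP)/(PP\N))/NP NP/N N PP\N
CKY chart[0,7] = {N}; S ∉ chart

NO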